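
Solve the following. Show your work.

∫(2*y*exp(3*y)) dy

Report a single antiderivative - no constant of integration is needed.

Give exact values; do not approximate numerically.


Step 1. Integrate ∫(2*y*exp(3*y)) dy by parts with u = y, dv = (2*exp(3*y)) dy, so v = 2*exp(3*y)/3: now 2*y*exp(3*y)/3 + ∫(-2*exp(3*y)/3) dy.
Step 2. Evaluate the standard form: now 2*y*exp(3*y)/3 - 2*exp(3*y)/9.
Answer: 2*y*exp(3*y)/3 - 2*exp(3*y)/9.


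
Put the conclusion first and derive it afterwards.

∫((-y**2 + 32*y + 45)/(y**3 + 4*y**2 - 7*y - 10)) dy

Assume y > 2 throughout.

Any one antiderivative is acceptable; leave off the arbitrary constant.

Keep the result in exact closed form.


The answer is 5*log(y - 2) - log(y + 1) - 5*log(y + 5).
Step 1. Decompose ∫((-y**2 + 32*y + 45)/(y**3 + 4*y**2 - 7*y - 10)) dy by partial fractions, (-y**2 + 32*y + 45)/(y**3 + 4*y**2 - 7*y - 10) = -5/(y + 5) - 1/(y + 1) + 5/(y - 2): now ∫(5/(y - 2)) dy + ∫(-1/(y + 1)) dy + ∫(-5/(y + 5)) dy.
Step 2. Evaluate the standard form [assuming y > 2]: now 5*log(y - 2) + ∫(-1/(y + 1)) dy + ∫(-5/(y + 5)) dy.
Step 3. Evaluate the standard form [assuming y > -5]: now 5*log(y - 2) - 5*log(y + 5) + ∫(-1/(y + 1)) dy.
Step 4. Evaluate the standard form [assuming y > -1]: now 5*log(y - 2) - log(y + 1) - 5*log(y + 5).
Answer: 5*log(y - 2) - log(y + 1) - 5*log(y + 5).


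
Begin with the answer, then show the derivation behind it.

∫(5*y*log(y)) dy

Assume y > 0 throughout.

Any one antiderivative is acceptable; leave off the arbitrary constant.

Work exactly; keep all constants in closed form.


The answer is 5*y**2*log(y)/2 - 5*y**2/4.
Step 1. Integrate ∫(5*y*log(y)) dy by parts with u = log(y), dv = (5*y) dy, so v = 5*y**2/2 [assuming y > 0]: now 5*y**2*log(y)/2 + ∫(-5*y/2) dy.
Step 2. Evaluate the standard form: now 5*y**2*log(y)/2 - 5*y**2/4.
Answer: 5*y**2*log(y)/2 - 5*y**2/4.


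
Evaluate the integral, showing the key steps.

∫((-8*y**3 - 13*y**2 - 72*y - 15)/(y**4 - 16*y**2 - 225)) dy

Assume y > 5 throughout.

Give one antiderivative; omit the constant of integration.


Step 1. Decompose ∫((-8*y**3 - 13*y**2 - 72*y - 15)/(y**4 - 16*y**2 - 225)) dy by partial fractions, (-8*y**3 - 13*y**2 - 72*y - 15)/(y**4 - 16*y**2 - 225) = -3/(y**2 + 9) - 3/(y + 5) - 5/(y - 5): now ∫(-5/(y - 5)) dy + ∫(-3/(y + 5)) dy + ∫(-3/(y**2 + 9)) dy.
Step 2. Evaluate the standard form [assuming y > -5]: now -3*log(y + 5) + ∫(-5/(y - 5)) dy + ∫(-3/(y**2 + 9)) dy.
Step 3. Evaluate the standard form [assuming y > 5]: now -5*log(y - 5) - 3*log(y + 5) + ∫(-3/(y**2 + 9)) dy.
Step 4. Evaluate the standard form: now -5*log(y - 5) - 3*log(y + 5) - atan(y/3).
Answer: -5*log(y - 5) - 3*log(y + 5) - atan(y/3).


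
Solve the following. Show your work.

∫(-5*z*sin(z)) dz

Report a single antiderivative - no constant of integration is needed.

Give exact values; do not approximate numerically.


Step 1. Integrate ∫(-5*z*sin(z)) dz by parts with u = z, dv = (-5*sin(z)) dz, so v = 5*cos(z): now 5*z*cos(z) + ∫(-5*cos(z)) dz.
Step 2. Evaluate the standard form: now 5*z*cos(z) - 5*sin(z).
Answer: 5*z*cos(z) - 5*sin(z).


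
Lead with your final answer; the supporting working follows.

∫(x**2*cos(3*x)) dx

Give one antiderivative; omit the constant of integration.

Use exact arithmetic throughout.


The answer is x**2*sin(3*x)/3 + 2*x*cos(3*x)/9 - 2*sin(3*x)/27.
Step 1. Integrate ∫(x**2*cos(3*x)) dx by parts with u = x**2, dv = (cos(3*x)) dx, so v = sin(3*x)/3: now x**2*sin(3*x)/3 + ∫(-2*x*sin(3*x)/3) dx.
Step 2. Integrate ∫(-2*x*sin(3*x)/3) dx by parts with u = x, dv = (-2*sin(3*x)/3) dx, so v = 2*cos(3*x)/9: now x**2*sin(3*x)/3 + 2*x*cos(3*x)/9 + ∫(-2*cos(3*x)/9) dx.
Step 3. Evaluate the standard form: now x**2*sin(3*x)/3 + 2*x*cos(3*x)/9 - 2*sin(3*x)/27.
Answer: x**2*sin(3*x)/3 + 2*x*cos(3*x)/9 - 2*sin(3*x)/27.


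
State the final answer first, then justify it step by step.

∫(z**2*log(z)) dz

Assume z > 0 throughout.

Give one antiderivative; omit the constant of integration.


The answer is z**3*log(z)/3 - z**3/9.
Step 1. Integrate ∫(z**2*log(z)) dz by parts with u = log(z), dv = (z**2) dz, so v = z**3/3 [assuming z > 0]: now z**3*log(z)/3 + ∫(-z**2/3) dz.
Step 2. Evaluate the standard form: now z**3*log(z)/3 - z**3/9.
Answer: z**3*log(z)/3 - z**3/9.


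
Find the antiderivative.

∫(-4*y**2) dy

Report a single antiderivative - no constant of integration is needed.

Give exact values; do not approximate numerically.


Answer: -4*y**3/3.


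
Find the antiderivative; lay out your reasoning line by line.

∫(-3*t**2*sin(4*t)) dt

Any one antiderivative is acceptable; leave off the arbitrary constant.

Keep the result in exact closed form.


Step 1. Integrate ∫(-3*t**2*sin(4*t)) dt by parts with u = t**2, dv = (-3*sin(4*t)) dt, so v = 3*cos(4*t)/4: now 3*t**2*cos(4*t)/4 + ∫(-3*t*cos(4*t)/2) dt.
Step 2. Integrate ∫(-3*t*cos(4*t)/2) dt by parts with u = t, dv = (-3*cos(4*t)/2) dt, so v = -3*sin(4*t)/8: now 3*t**2*cos(4*t)/4 - 3*t*sin(4*t)/8 + ∫(3*sin(4*t)/8) dt.
Step 3. Evaluate the standard form: now 3*t**2*cos(4*t)/4 - 3*t*sin(4*t)/8 - 3*cos(4*t)/32.
Answer: 3*t**2*cos(4*t)/4 - 3*t*sin(4*t)/8 - 3*cos(4*t)/32.


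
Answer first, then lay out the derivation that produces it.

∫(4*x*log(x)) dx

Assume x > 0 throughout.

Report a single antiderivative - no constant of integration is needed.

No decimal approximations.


The answer is 2*x**2*log(x) - x**2.
Step 1. Integrate ∫(4*x*log(x)) dx by parts with u = log(x), dv = (4*x) dx, so v = 2*x**2 [assuming x > 0]: now 2*x**2*log(x) + ∫(-2*x) dx.
Step 2. Evaluate the standard form: now 2*x**2*log(x) - x**2.
Answer: 2*x**2*log(x) - x**2.


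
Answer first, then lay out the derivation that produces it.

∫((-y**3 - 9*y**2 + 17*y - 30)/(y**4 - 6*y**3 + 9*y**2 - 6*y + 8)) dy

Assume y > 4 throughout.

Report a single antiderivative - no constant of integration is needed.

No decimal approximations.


The answer is -5*log(y - 4) + 4*log(y - 2) - 3*atan(y).
Step 1. Decompose ∫((-y**3 - 9*y**2 + 17*y - 30)/(y**4 - 6*y**3 + 9*y**2 - 6*y + 8)) dy by partial fractions, (-y**3 - 9*y**2 + 17*y - 30)/(y**4 - 6*y**3 + 9*y**2 - 6*y + 8) = -3/(y**2 + 1) + 4/(y - 2) - 5/(y - 4): now ∫(-5/(y - 4)) dy + ∫(4/(y - 2)) dy + ∫(-3/(y**2 + 1)) dy.
Step 2. Evaluate the standard form [assuming y > 4]: now -5*log(y - 4) + ∫(4/(y - 2)) dy + ∫(-3/(y**2 + 1)) dy.
Step 3. Evaluate the standard form [assuming y > 2]: now -5*log(y - 4) + 4*log(y - 2) + ∫(-3/(y**2 + 1)) dy.
Step 4. Evaluate the standard form: now -5*log(y - 4) + 4*log(y - 2) - 3*atan(y).
Answer: -5*log(y - 4) + 4*log(y - 2) - 3*atan(y).


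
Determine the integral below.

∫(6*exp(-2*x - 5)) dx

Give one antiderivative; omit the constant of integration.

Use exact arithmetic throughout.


Answer: -3*exp(-2*x - 5).


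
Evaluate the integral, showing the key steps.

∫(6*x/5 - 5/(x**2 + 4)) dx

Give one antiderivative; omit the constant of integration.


Step 1. Rewrite: now ∫(6*x/5) dx + ∫(-5/(x**2 + 4)) dx.
Step 2. Evaluate the standard form: now -5*atan(x/2)/2 + ∫(6*x/5) dx.
Step 3. Evaluate the standard form: now 3*x**2/5 - 5*atan(x/2)/2.
Answer: 3*x**2/5 - 5*atan(x/2)/2.


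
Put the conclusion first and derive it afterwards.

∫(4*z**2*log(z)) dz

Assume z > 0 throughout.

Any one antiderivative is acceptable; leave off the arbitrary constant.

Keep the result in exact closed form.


The answer is 4*z**3*log(z)/3 - 4*z**3/9.
Step 1. Integrate ∫(4*z**2*log(z)) dz by parts with u = log(z), dv = (4*z**2) dz, so v = 4*z**3/3 [assuming z > 0]: now 4*z**3*log(z)/3 + ∫(-4*z**2/3) dz.
Step 2. Evaluate the standard form: now 4*z**3*log(z)/3 - 4*z**3/9.
Answer: 4*z**3*log(z)/3 - 4*z**3/9.


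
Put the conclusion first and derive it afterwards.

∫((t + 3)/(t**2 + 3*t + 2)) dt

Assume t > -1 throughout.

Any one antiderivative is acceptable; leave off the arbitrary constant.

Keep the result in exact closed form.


The answer is 2*log(t + 1) - log(t + 2).
Step 1. Decompose ∫((t + 3)/(t**2 + 3*t + 2)) dt by partial fractions, (t + 3)/(t**2 + 3*t + 2) = -1/(t + 2) + 2/(t + 1): now ∫(2/(t + 1)) dt + ∫(-1/(t + 2)) dt.
Step 2. Evaluate the standard form [assuming t > -2]: now -log(t + 2) + ∫(2/(t + 1)) dt.
Step 3. Evaluate the standard form [assuming t > -1]: now 2*log(t + 1) - log(t + 2).
Answer: 2*log(t + 1) - log(t + 2).


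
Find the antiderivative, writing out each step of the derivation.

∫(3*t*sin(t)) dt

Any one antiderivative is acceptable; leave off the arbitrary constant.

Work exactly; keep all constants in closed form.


Step 1. Integrate ∫(3*t*sin(t)) dt by parts with u = t, dv = (3*sin(t)) dt, so v = -3*cos(t): now -3*t*cos(t) + ∫(3*cos(t)) dt.
Step 2. Evaluate the standard form: now -3*t*cos(t) + 3*sin(t).
Answer: -3*t*cos(t) + 3*sin(t).


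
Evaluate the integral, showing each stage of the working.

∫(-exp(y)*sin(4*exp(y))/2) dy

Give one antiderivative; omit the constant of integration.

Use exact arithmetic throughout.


Step 1. Substitute u = exp(y), turning ∫(-exp(y)*sin(4*exp(y))/2) dy into ∫(-sin(4*u)/2) du: now ∫(-sin(4*u)/2) du.
Step 2. Evaluate the standard form: now cos(4*u)/8.
Step 3. Substitute back u = exp(y): now cos(4*exp(y))/8.
Answer: cos(4*exp(y))/8.


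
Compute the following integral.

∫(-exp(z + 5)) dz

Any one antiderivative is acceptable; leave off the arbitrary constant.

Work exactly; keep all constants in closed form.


Answer: -exp(z + 5).


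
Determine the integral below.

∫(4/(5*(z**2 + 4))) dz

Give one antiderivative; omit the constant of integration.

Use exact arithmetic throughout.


Answer: 2*atan(z/2)/5.


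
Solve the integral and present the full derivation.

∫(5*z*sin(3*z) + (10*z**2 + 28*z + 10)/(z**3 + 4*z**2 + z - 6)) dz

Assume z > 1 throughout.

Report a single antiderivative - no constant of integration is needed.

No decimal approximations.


Step 1. Rewrite: now ∫(5*z*sin(3*z)) dz + ∫((10*z**2 + 28*z + 10)/(z**3 + 4*z**2 + z - 6)) dz.
Step 2. Decompose ∫((10*z**2 + 28*z + 10)/(z**3 + 4*z**2 + z - 6)) dz by partial fractions, (10*z**2 + 28*z + 10)/(z**3 + 4*z**2 + z - 6) = 4/(z + 3) + 2/(z + 2) + 4/(z - 1): now ∫(5*z*sin(3*z)) dz + ∫(4/(z - 1)) dz + ∫(2/(z + 2)) dz + ∫(4/(z + 3)) dz.
Step 3. Evaluate the standard form [assuming z > -3]: now 4*log(z + 3) + ∫(5*z*sin(3*z)) dz + ∫(4/(z - 1)) dz + ∫(2/(z + 2)) dz.
Step 4. Evaluate the standard form [assuming z > 1]: now 4*log(z - 1) + 4*log(z + 3) + ∫(5*z*sin(3*z)) dz + ∫(2/(z + 2)) dz.
Step 5. Evaluate the standard form [assuming z > -2]: now 4*log(z - 1) + 2*log(z + 2) + 4*log(z + 3) + ∫(5*z*sin(3*z)) dz.
Step 6. Integrate ∫(5*z*sin(3*z)) dz by parts with u = z, dv = (5*sin(3*z)) dz, so v = -5*cos(3*z)/3: now -5*z*cos(3*z)/3 + 4*log(z - 1) + 2*log(z + 2) + 4*log(z + 3) + ∫(5*cos(3*z)/3) dz.
Step 7. Evaluate the standard form: now -5*z*cos(3*z)/3 + 4*log(z - 1) + 2*log(z + 2) + 4*log(z + 3) + 5*sin(3*z)/9.
Answer: -5*z*cos(3*z)/3 + 4*log(z - 1) + 2*log(z + 2) + 4*log(z + 3) + 5*sin(3*z)/9.


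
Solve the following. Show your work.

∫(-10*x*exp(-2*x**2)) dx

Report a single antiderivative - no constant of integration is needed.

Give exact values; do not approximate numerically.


Step 1. Substitute u = x**2, turning ∫(-10*x*exp(-2*x**2)) dx into ∫(-5*exp(-2*u)) du: now ∫(-5*exp(-2*u)) du.
Step 2. Evaluate the standard form: now 5*exp(-2*u)/2.
Step 3. Substitute back u = x**2: now 5*exp(-2*x**2)/2.
Answer: 5*exp(-2*x**2)/2.


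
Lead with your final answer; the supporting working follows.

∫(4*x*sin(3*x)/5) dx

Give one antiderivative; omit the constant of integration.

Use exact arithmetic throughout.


The answer is -4*x*cos(3*x)/15 + 4*sin(3*x)/45.
Step 1. Integrate ∫(4*x*sin(3*x)/5) dx by parts with u = x, dv = (4*sin(3*x)/5) dx, so v = -4*cos(3*x)/15: now -4*x*cos(3*x)/15 + ∫(4*cos(3*x)/15) dx.
Step 2. Evaluate the standard form: now -4*x*cos(3*x)/15 + 4*sin(3*x)/45.
Answer: -4*x*cos(3*x)/15 + 4*sin(3*x)/45.


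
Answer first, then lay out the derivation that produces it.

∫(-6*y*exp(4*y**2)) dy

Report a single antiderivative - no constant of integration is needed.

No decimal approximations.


The answer is -3*exp(4*y**2)/4.
Step 1. Substitute u = y**2, turning ∫(-6*y*exp(4*y**2)) dy into ∫(-3*exp(4*u)) du: now ∫(-3*exp(4*u)) du.
Step 2. Evaluate the standard form: now -3*exp(4*u)/4.
Step 3. Substitute back u = y**2: now -3*exp(4*y**2)/4.
Answer: -3*exp(4*y**2)/4.


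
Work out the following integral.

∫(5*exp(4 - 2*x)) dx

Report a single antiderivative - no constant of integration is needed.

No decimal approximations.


Answer: -5*exp(4 - 2*x)/2.


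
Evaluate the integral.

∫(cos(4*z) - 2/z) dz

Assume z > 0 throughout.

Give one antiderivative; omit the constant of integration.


Answer: -2*log(z) + sin(4*z)/4.


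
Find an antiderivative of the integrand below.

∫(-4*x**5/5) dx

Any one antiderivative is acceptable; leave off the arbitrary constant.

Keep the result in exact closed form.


Answer: -2*x**6/15.


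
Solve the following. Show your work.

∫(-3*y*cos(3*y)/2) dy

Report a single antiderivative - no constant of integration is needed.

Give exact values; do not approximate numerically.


Step 1. Integrate ∫(-3*y*cos(3*y)/2) dy by parts with u = y, dv = (-3*cos(3*y)/2) dy, so v = -sin(3*y)/2: now -y*sin(3*y)/2 + ∫(sin(3*y)/2) dy.
Step 2. Evaluate the standard form: now -y*sin(3*y)/2 - cos(3*y)/6.
Answer: -y*sin(3*y)/2 - cos(3*y)/6.


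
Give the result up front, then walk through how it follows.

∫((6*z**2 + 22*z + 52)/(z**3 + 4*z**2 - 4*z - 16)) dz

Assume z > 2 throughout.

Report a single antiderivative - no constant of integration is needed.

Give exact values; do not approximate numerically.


The answer is 5*log(z - 2) - 4*log(z + 2) + 5*log(z + 4).
Step 1. Decompose ∫((6*z**2 + 22*z + 52)/(z**3 + 4*z**2 - 4*z - 16)) dz by partial fractions, (6*z**2 + 22*z + 52)/(z**3 + 4*z**2 - 4*z - 16) = 5/(z + 4) - 4/(z + 2) + 5/(z - 2): now ∫(5/(z - 2)) dz + ∫(-4/(z + 2)) dz + ∫(5/(z + 4)) dz.
Step 2. Evaluate the standard form [assuming z > 2]: now 5*log(z - 2) + ∫(-4/(z + 2)) dz + ∫(5/(z + 4)) dz.
Step 3. Evaluate the standard form [assuming z > -2]: now 5*log(z - 2) - 4*log(z + 2) + ∫(5/(z + 4)) dz.
Step 4. Evaluate the standard form [assuming z > -4]: now 5*log(z - 2) - 4*log(z + 2) + 5*log(z + 4).
Answer: 5*log(z - 2) - 4*log(z + 2) + 5*log(z + 4).


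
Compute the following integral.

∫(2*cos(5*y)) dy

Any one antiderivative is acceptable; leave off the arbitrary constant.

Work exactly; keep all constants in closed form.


Answer: 2*sin(5*y)/5.


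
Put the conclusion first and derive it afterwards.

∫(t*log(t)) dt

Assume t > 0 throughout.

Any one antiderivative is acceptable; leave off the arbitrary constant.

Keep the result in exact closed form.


The answer is t**2*log(t)/2 - t**2/4.
Step 1. Integrate ∫(t*log(t)) dt by parts with u = log(t), dv = (t) dt, so v = t**2/2 [assuming t > 0]: now t**2*log(t)/2 + ∫(-t/2) dt.
Step 2. Evaluate the standard form: now t**2*log(t)/2 - t**2/4.
Answer: t**2*log(t)/2 - t**2/4.


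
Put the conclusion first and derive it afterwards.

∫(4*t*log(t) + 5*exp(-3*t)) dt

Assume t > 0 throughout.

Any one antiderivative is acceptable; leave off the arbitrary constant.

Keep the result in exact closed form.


The answer is 2*t**2*log(t) - t**2 - 5*exp(-3*t)/3.
Step 1. Rewrite: now ∫(4*t*log(t)) dt + ∫(5*exp(-3*t)) dt.
Step 2. Integrate ∫(4*t*log(t)) dt by parts with u = log(t), dv = (4*t) dt, so v = 2*t**2 [assuming t > 0]: now 2*t**2*log(t) + ∫(-2*t) dt + ∫(5*exp(-3*t)) dt.
Step 3. Evaluate the standard form: now 2*t**2*log(t) - t**2 + ∫(5*exp(-3*t)) dt.
Step 4. Evaluate the standard form: now 2*t**2*log(t) - t**2 - 5*exp(-3*t)/3.
Answer: 2*t**2*log(t) - t**2 - 5*exp(-3*t)/3.


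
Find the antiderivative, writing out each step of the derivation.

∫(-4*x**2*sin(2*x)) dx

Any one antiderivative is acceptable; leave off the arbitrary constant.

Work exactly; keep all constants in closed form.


Step 1. Integrate ∫(-4*x**2*sin(2*x)) dx by parts with u = x**2, dv = (-4*sin(2*x)) dx, so v = 2*cos(2*x): now 2*x**2*cos(2*x) + ∫(-4*x*cos(2*x)) dx.
Step 2. Integrate ∫(-4*x*cos(2*x)) dx by parts with u = x, dv = (-4*cos(2*x)) dx, so v = -2*sin(2*x): now 2*x**2*cos(2*x) - 2*x*sin(2*x) + ∫(2*sin(2*x)) dx.
Step 3. Evaluate the standard form: now 2*x**2*cos(2*x) - 2*x*sin(2*x) - cos(2*x).
Answer: 2*x**2*cos(2*x) - 2*x*sin(2*x) - cos(2*x).


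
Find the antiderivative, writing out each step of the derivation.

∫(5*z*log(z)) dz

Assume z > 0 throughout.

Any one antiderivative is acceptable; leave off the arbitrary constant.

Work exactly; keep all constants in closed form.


Step 1. Integrate ∫(5*z*log(z)) dz by parts with u = log(z), dv = (5*z) dz, so v = 5*z**2/2 [assuming z > 0]: now 5*z**2*log(z)/2 + ∫(-5*z/2) dz.
Step 2. Evaluate the standard form: now 5*z**2*log(z)/2 - 5*z**2/4.
Answer: 5*z**2*log(z)/2 - 5*z**2/4.


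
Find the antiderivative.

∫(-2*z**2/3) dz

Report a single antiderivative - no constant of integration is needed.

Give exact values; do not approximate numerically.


Answer: -2*z**3/9.


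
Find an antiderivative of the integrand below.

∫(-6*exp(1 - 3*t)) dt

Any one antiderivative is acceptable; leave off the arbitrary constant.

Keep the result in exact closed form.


Answer: 2*exp(1 - 3*t).


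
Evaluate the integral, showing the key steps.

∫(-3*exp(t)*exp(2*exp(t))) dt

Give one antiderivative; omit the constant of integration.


Step 1. Substitute u = exp(t), turning ∫(-3*exp(t)*exp(2*exp(t))) dt into ∫(-3*exp(2*u)) du: now ∫(-3*exp(2*u)) du.
Step 2. Evaluate the standard form: now -3*exp(2*u)/2.
Step 3. Substitute back u = exp(t): now -3*exp(2*exp(t))/2.
Answer: -3*exp(2*exp(t))/2.


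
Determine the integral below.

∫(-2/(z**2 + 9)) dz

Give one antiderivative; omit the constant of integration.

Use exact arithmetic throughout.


Answer: -2*atan(z/3)/3.


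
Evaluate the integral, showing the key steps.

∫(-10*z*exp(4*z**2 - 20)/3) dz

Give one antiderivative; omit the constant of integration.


Step 1. Substitute u = z**2 - 5, turning ∫(-10*z*exp(4*z**2 - 20)/3) dz into ∫(-5*exp(4*u)/3) du: now ∫(-5*exp(4*u)/3) du.
Step 2. Evaluate the standard form: now -5*exp(4*u)/12.
Step 3. Substitute back u = z**2 - 5: now -5*exp(4*z**2 - 20)/12.
Answer: -5*exp(4*z**2 - 20)/12.


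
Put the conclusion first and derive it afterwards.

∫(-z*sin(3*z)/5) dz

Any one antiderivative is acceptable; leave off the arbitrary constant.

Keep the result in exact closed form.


The answer is z*cos(3*z)/15 - sin(3*z)/45.
Step 1. Integrate ∫(-z*sin(3*z)/5) dz by parts with u = z, dv = (-sin(3*z)/5) dz, so v = cos(3*z)/15: now z*cos(3*z)/15 + ∫(-cos(3*z)/15) dz.
Step 2. Evaluate the standard form: now z*cos(3*z)/15 - sin(3*z)/45.
Answer: z*cos(3*z)/15 - sin(3*z)/45.


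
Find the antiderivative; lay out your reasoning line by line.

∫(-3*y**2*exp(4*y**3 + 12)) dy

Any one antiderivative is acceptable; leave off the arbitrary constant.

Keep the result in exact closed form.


Step 1. Substitute u = y**3 + 3, turning ∫(-3*y**2*exp(4*y**3 + 12)) dy into ∫(-exp(4*u)) du: now ∫(-exp(4*u)) du.
Step 2. Evaluate the standard form: now -exp(4*u)/4.
Step 3. Substitute back u = y**3 + 3: now -exp(4*y**3 + 12)/4.
Answer: -exp(4*y**3 + 12)/4.


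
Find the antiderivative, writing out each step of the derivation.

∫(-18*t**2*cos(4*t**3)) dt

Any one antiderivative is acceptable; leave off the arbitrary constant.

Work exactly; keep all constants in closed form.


Step 1. Substitute u = t**3, turning ∫(-18*t**2*cos(4*t**3)) dt into ∫(-6*cos(4*u)) du: now ∫(-6*cos(4*u)) du.
Step 2. Evaluate the standard form: now -3*sin(4*u)/2.
Step 3. Substitute back u = t**3: now -3*sin(4*t**3)/2.
Answer: -3*sin(4*t**3)/2.


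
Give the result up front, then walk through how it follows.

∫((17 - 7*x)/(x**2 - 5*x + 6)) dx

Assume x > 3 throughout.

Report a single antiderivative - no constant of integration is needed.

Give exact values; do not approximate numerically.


The answer is -4*log(x - 3) - 3*log(x - 2).
Step 1. Decompose ∫((17 - 7*x)/(x**2 - 5*x + 6)) dx by partial fractions, (17 - 7*x)/(x**2 - 5*x + 6) = -3/(x - 2) - 4/(x - 3): now ∫(-4/(x - 3)) dx + ∫(-3/(x - 2)) dx.
Step 2. Evaluate the standard form [assuming x > 3]: now -4*log(x - 3) + ∫(-3/(x - 2)) dx.
Step 3. Evaluate the standard form [assuming x > 2]: now -4*log(x - 3) - 3*log(x - 2).
Answer: -4*log(x - 3) - 3*log(x - 2).


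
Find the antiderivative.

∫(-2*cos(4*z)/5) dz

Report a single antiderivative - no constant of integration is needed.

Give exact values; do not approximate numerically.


Answer: -sin(4*z)/10.


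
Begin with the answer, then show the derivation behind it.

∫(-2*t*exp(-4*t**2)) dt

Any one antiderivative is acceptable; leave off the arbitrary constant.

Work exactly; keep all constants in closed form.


The answer is exp(-4*t**2)/4.
Step 1. Substitute u = t**2, turning ∫(-2*t*exp(-4*t**2)) dt into ∫(-exp(-4*u)) du: now ∫(-exp(-4*u)) du.
Step 2. Evaluate the standard form: now exp(-4*u)/4.
Step 3. Substitute back u = t**2: now exp(-4*t**2)/4.
Answer: exp(-4*t**2)/4.


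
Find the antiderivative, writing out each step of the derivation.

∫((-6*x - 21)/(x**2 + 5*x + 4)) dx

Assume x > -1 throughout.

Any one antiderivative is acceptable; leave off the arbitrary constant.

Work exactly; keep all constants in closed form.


Step 1. Decompose ∫((-6*x - 21)/(x**2 + 5*x + 4)) dx by partial fractions, (-6*x - 21)/(x**2 + 5*x + 4) = -1/(x + 4) - 5/(x + 1): now ∫(-5/(x + 1)) dx + ∫(-1/(x + 4)) dx.
Step 2. Evaluate the standard form [assuming x > -1]: now -5*log(x + 1) + ∫(-1/(x + 4)) dx.
Step 3. Evaluate the standard form [assuming x > -4]: now -5*log(x + 1) - log(x + 4).
Answer: -5*log(x + 1) - log(x + 4).


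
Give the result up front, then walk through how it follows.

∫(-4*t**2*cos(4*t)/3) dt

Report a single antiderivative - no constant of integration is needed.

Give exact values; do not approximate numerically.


The answer is -t**2*sin(4*t)/3 - t*cos(4*t)/6 + sin(4*t)/24.
Step 1. Integrate ∫(-4*t**2*cos(4*t)/3) dt by parts with u = t**2, dv = (-4*cos(4*t)/3) dt, so v = -sin(4*t)/3: now -t**2*sin(4*t)/3 + ∫(2*t*sin(4*t)/3) dt.
Step 2. Integrate ∫(2*t*sin(4*t)/3) dt by parts with u = t, dv = (2*sin(4*t)/3) dt, so v = -cos(4*t)/6: now -t**2*sin(4*t)/3 - t*cos(4*t)/6 + ∫(cos(4*t)/6) dt.
Step 3. Evaluate the standard form: now -t**2*sin(4*t)/3 - t*cos(4*t)/6 + sin(4*t)/24.
Answer: -t**2*sin(4*t)/3 - t*cos(4*t)/6 + sin(4*t)/24.


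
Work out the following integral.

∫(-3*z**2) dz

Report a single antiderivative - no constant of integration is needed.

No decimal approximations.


Answer: -z**3.


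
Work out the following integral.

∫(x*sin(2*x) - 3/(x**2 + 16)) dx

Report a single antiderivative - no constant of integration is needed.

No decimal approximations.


Answer: -x*cos(2*x)/2 + sin(2*x)/4 - 3*atan(x/4)/4.


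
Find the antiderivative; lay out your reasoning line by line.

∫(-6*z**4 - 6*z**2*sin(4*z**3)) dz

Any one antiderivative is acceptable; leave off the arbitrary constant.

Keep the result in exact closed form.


Step 1. Rewrite: now ∫(-6*z**4) dz + ∫(-6*z**2*sin(4*z**3)) dz.
Step 2. Substitute u = z**3, turning ∫(-6*z**2*sin(4*z**3)) dz into ∫(-2*sin(4*u)) du: now ∫(-6*z**4) dz + ∫(-2*sin(4*u)) du.
Step 3. Evaluate the standard form: now cos(4*u)/2 + ∫(-6*z**4) dz.
Step 4. Substitute back u = z**3: now cos(4*z**3)/2 + ∫(-6*z**4) dz.
Step 5. Evaluate the standard form: now -6*z**5/5 + cos(4*z**3)/2.
Answer: -6*z**5/5 + cos(4*z**3)/2.


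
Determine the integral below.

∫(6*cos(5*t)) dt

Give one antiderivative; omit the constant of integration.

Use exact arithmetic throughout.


Answer: 6*sin(5*t)/5.


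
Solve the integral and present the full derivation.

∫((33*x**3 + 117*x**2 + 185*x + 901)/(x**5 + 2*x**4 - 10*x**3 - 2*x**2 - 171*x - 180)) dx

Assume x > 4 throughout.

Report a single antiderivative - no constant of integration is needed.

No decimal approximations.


Step 1. Decompose ∫((33*x**3 + 117*x**2 + 185*x + 901)/(x**5 + 2*x**4 - 10*x**3 - 2*x**2 - 171*x - 180)) dx by partial fractions, (33*x**3 + 117*x**2 + 185*x + 901)/(x**5 + 2*x**4 - 10*x**3 - 2*x**2 - 171*x - 180) = 4/(x**2 + 9) - 1/(x + 5) - 4/(x + 1) + 5/(x - 4): now ∫(5/(x - 4)) dx + ∫(-4/(x + 1)) dx + ∫(-1/(x + 5)) dx + ∫(4/(x**2 + 9)) dx.
Step 2. Evaluate the standard form [assuming x > 4]: now 5*log(x - 4) + ∫(-4/(x + 1)) dx + ∫(-1/(x + 5)) dx + ∫(4/(x**2 + 9)) dx.
Step 3. Evaluate the standard form [assuming x > -5]: now 5*log(x - 4) - log(x + 5) + ∫(-4/(x + 1)) dx + ∫(4/(x**2 + 9)) dx.
Step 4. Evaluate the standard form [assuming x > -1]: now 5*log(x - 4) - 4*log(x + 1) - log(x + 5) + ∫(4/(x**2 + 9)) dx.
Step 5. Evaluate the standard form: now 5*log(x - 4) - 4*log(x + 1) - log(x + 5) + 4*atan(x/3)/3.
Answer: 5*log(x - 4) - 4*log(x + 1) - log(x + 5) + 4*atan(x/3)/3.


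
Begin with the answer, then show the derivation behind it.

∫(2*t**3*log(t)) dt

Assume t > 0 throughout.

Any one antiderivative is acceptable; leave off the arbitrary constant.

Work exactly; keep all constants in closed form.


The answer is t**4*log(t)/2 - t**4/8.
Step 1. Integrate ∫(2*t**3*log(t)) dt by parts with u = log(t), dv = (2*t**3) dt, so v = t**4/2 [assuming t > 0]: now t**4*log(t)/2 + ∫(-t**3/2) dt.
Step 2. Evaluate the standard form: now t**4*log(t)/2 - t**4/8.
Answer: t**4*log(t)/2 - t**4/8.


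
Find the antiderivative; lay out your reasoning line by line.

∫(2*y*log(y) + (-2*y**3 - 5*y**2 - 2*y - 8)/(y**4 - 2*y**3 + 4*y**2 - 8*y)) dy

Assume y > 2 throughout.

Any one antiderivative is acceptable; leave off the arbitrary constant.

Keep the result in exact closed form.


Step 1. Rewrite: now ∫(2*y*log(y)) dy + ∫((-2*y**3 - 5*y**2 - 2*y - 8)/(y**4 - 2*y**3 + 4*y**2 - 8*y)) dy.
Step 2. Integrate ∫(2*y*log(y)) dy by parts with u = log(y), dv = (2*y) dy, so v = y**2 [assuming y > 0]: now y**2*log(y) + ∫(-y) dy + ∫((-2*y**3 - 5*y**2 - 2*y - 8)/(y**4 - 2*y**3 + 4*y**2 - 8*y)) dy.
Step 3. Evaluate the standard form: now y**2*log(y) - y**2/2 + ∫((-2*y**3 - 5*y**2 - 2*y - 8)/(y**4 - 2*y**3 + 4*y**2 - 8*y)) dy.
Step 4. Decompose ∫((-2*y**3 - 5*y**2 - 2*y - 8)/(y**4 - 2*y**3 + 4*y**2 - 8*y)) dy by partial fractions, (-2*y**3 - 5*y**2 - 2*y - 8)/(y**4 - 2*y**3 + 4*y**2 - 8*y) = -3/(y**2 + 4) - 3/(y - 2) + 1/y: now y**2*log(y) - y**2/2 + ∫(1/y) dy + ∫(-3/(y - 2)) dy + ∫(-3/(y**2 + 4)) dy.
Step 5. Evaluate the standard form [assuming y > 0]: now y**2*log(y) - y**2/2 + log(y) + ∫(-3/(y - 2)) dy + ∫(-3/(y**2 + 4)) dy.
Step 6. Evaluate the standard form [assuming y > 2]: now y**2*log(y) - y**2/2 + log(y) - 3*log(y - 2) + ∫(-3/(y**2 + 4)) dy.
Step 7. Evaluate the standard form: now y**2*log(y) - y**2/2 + log(y) - 3*log(y - 2) - 3*atan(y/2)/2.
Answer: y**2*log(y) - y**2/2 + log(y) - 3*log(y - 2) - 3*atan(y/2)/2.


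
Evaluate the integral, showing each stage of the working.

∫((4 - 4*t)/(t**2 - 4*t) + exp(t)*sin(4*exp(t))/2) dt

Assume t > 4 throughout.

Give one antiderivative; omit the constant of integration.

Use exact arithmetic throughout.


Step 1. Rewrite: now ∫((4 - 4*t)/(t**2 - 4*t)) dt + ∫(exp(t)*sin(4*exp(t))/2) dt.
Step 2. Substitute u = exp(t), turning ∫(exp(t)*sin(4*exp(t))/2) dt into ∫(sin(4*u)/2) du: now ∫((4 - 4*t)/(t**2 - 4*t)) dt + ∫(sin(4*u)/2) du.
Step 3. Evaluate the standard form: now -cos(4*u)/8 + ∫((4 - 4*t)/(t**2 - 4*t)) dt.
Step 4. Substitute back u = exp(t): now -cos(4*exp(t))/8 + ∫((4 - 4*t)/(t**2 - 4*t)) dt.
Step 5. Decompose ∫((4 - 4*t)/(t**2 - 4*t)) dt by partial fractions, (4 - 4*t)/(t**2 - 4*t) = -3/(t - 4) - 1/t: now -cos(4*exp(t))/8 + ∫(-1/t) dt + ∫(-3/(t - 4)) dt.
Step 6. Evaluate the standard form [assuming t > 4]: now -3*log(t - 4) - cos(4*exp(t))/8 + ∫(-1/t) dt.
Step 7. Evaluate the standard form [assuming t > 0]: now -log(t) - 3*log(t - 4) - cos(4*exp(t))/8.
Answer: -log(t) - 3*log(t - 4) - cos(4*exp(t))/8.


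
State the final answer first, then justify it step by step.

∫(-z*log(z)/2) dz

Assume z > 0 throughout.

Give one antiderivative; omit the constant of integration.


The answer is -z**2*log(z)/4 + z**2/8.
Step 1. Integrate ∫(-z*log(z)/2) dz by parts with u = log(z), dv = (-z/2) dz, so v = -z**2/4 [assuming z > 0]: now -z**2*log(z)/4 + ∫(z/4) dz.
Step 2. Evaluate the standard form: now -z**2*log(z)/4 + z**2/8.
Answer: -z**2*log(z)/4 + z**2/8.


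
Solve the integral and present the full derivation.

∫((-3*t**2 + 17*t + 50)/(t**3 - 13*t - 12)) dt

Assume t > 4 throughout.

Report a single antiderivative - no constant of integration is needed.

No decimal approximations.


Step 1. Decompose ∫((-3*t**2 + 17*t + 50)/(t**3 - 13*t - 12)) dt by partial fractions, (-3*t**2 + 17*t + 50)/(t**3 - 13*t - 12) = -2/(t + 3) - 3/(t + 1) + 2/(t - 4): now ∫(2/(t - 4)) dt + ∫(-3/(t + 1)) dt + ∫(-2/(t + 3)) dt.
Step 2. Evaluate the standard form [assuming t > -1]: now -3*log(t + 1) + ∫(2/(t - 4)) dt + ∫(-2/(t + 3)) dt.
Step 3. Evaluate the standard form [assuming t > 4]: now 2*log(t - 4) - 3*log(t + 1) + ∫(-2/(t + 3)) dt.
Step 4. Evaluate the standard form [assuming t > -3]: now 2*log(t - 4) - 3*log(t + 1) - 2*log(t + 3).
Answer: 2*log(t - 4) - 3*log(t + 1) - 2*log(t + 3).


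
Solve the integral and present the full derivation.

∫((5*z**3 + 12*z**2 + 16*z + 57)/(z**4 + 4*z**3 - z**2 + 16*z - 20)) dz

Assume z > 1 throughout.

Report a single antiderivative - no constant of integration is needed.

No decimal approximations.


Step 1. Decompose ∫((5*z**3 + 12*z**2 + 16*z + 57)/(z**4 + 4*z**3 - z**2 + 16*z - 20)) dz by partial fractions, (5*z**3 + 12*z**2 + 16*z + 57)/(z**4 + 4*z**3 - z**2 + 16*z - 20) = -1/(z**2 + 4) + 2/(z + 5) + 3/(z - 1): now ∫(3/(z - 1)) dz + ∫(2/(z + 5)) dz + ∫(-1/(z**2 + 4)) dz.
Step 2. Evaluate the standard form [assuming z > 1]: now 3*log(z - 1) + ∫(2/(z + 5)) dz + ∫(-1/(z**2 + 4)) dz.
Step 3. Evaluate the standard form [assuming z > -5]: now 3*log(z - 1) + 2*log(z + 5) + ∫(-1/(z**2 + 4)) dz.
Step 4. Evaluate the standard form: now 3*log(z - 1) + 2*log(z + 5) - atan(z/2)/2.
Answer: 3*log(z - 1) + 2*log(z + 5) - atan(z/2)/2.


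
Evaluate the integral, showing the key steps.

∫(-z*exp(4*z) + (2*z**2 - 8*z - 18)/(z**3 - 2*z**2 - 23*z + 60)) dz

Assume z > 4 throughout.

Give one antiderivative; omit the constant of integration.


Step 1. Rewrite: now ∫(-z*exp(4*z)) dz + ∫((2*z**2 - 8*z - 18)/(z**3 - 2*z**2 - 23*z + 60)) dz.
Step 2. Integrate ∫(-z*exp(4*z)) dz by parts with u = z, dv = (-exp(4*z)) dz, so v = -exp(4*z)/4: now -z*exp(4*z)/4 + ∫((2*z**2 - 8*z - 18)/(z**3 - 2*z**2 - 23*z + 60)) dz + ∫(exp(4*z)/4) dz.
Step 3. Evaluate the standard form: now -z*exp(4*z)/4 + exp(4*z)/16 + ∫((2*z**2 - 8*z - 18)/(z**3 - 2*z**2 - 23*z + 60)) dz.
Step 4. Decompose ∫((2*z**2 - 8*z - 18)/(z**3 - 2*z**2 - 23*z + 60)) dz by partial fractions, (2*z**2 - 8*z - 18)/(z**3 - 2*z**2 - 23*z + 60) = 1/(z + 5) + 3/(z - 3) - 2/(z - 4): now -z*exp(4*z)/4 + exp(4*z)/16 + ∫(-2/(z - 4)) dz + ∫(3/(z - 3)) dz + ∫(1/(z + 5)) dz.
Step 5. Evaluate the standard form [assuming z > -5]: now -z*exp(4*z)/4 + exp(4*z)/16 + log(z + 5) + ∫(-2/(z - 4)) dz + ∫(3/(z - 3)) dz.
Step 6. Evaluate the standard form [assuming z > 3]: now -z*exp(4*z)/4 + exp(4*z)/16 + 3*log(z - 3) + log(z + 5) + ∫(-2/(z - 4)) dz.
Step 7. Evaluate the standard form [assuming z > 4]: now -z*exp(4*z)/4 + exp(4*z)/16 - 2*log(z - 4) + 3*log(z - 3) + log(z + 5).
Answer: -z*exp(4*z)/4 + exp(4*z)/16 - 2*log(z - 4) + 3*log(z - 3) + log(z + 5).


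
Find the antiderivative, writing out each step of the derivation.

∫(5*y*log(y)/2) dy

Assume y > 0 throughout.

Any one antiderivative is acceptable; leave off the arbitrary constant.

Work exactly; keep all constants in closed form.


Step 1. Integrate ∫(5*y*log(y)/2) dy by parts with u = log(y), dv = (5*y/2) dy, so v = 5*y**2/4 [assuming y > 0]: now 5*y**2*log(y)/4 + ∫(-5*y/4) dy.
Step 2. Evaluate the standard form: now 5*y**2*log(y)/4 - 5*y**2/8.
Answer: 5*y**2*log(y)/4 - 5*y**2/8.


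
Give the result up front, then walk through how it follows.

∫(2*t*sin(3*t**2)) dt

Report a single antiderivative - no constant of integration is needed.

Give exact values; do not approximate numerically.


The answer is -cos(3*t**2)/3.
Step 1. Substitute u = t**2, turning ∫(2*t*sin(3*t**2)) dt into ∫(sin(3*u)) du: now ∫(sin(3*u)) du.
Step 2. Evaluate the standard form: now -cos(3*u)/3.
Step 3. Substitute back u = t**2: now -cos(3*t**2)/3.
Answer: -cos(3*t**2)/3.


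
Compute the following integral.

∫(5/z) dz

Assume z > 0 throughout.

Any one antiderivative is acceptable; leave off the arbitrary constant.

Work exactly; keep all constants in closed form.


Answer: 5*log(z).


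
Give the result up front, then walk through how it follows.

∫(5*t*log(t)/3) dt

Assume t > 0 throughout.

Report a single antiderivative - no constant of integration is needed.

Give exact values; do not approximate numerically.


The answer is 5*t**2*log(t)/6 - 5*t**2/12.
Step 1. Integrate ∫(5*t*log(t)/3) dt by parts with u = log(t), dv = (5*t/3) dt, so v = 5*t**2/6 [assuming t > 0]: now 5*t**2*log(t)/6 + ∫(-5*t/6) dt.
Step 2. Evaluate the standard form: now 5*t**2*log(t)/6 - 5*t**2/12.
Answer: 5*t**2*log(t)/6 - 5*t**2/12.


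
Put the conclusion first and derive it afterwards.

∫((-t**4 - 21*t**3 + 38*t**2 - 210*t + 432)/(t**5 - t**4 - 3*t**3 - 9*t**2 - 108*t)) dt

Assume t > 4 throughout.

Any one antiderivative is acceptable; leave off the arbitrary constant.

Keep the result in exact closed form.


The answer is -4*log(t) - 2*log(t - 4) + 5*log(t + 3) + atan(t/3)/3.
Step 1. Decompose ∫((-t**4 - 21*t**3 + 38*t**2 - 210*t + 432)/(t**5 - t**4 - 3*t**3 - 9*t**2 - 108*t)) dt by partial fractions, (-t**4 - 21*t**3 + 38*t**2 - 210*t + 432)/(t**5 - t**4 - 3*t**3 - 9*t**2 - 108*t) = 1/(t**2 + 9) + 5/(t + 3) - 2/(t - 4) - 4/t: now ∫(-4/t) dt + ∫(-2/(t - 4)) dt + ∫(5/(t + 3)) dt + ∫(1/(t**2 + 9)) dt.
Step 2. Evaluate the standard form [assuming t > 4]: now -2*log(t - 4) + ∫(-4/t) dt + ∫(5/(t + 3)) dt + ∫(1/(t**2 + 9)) dt.
Step 3. Evaluate the standard form [assuming t > 0]: now -4*log(t) - 2*log(t - 4) + ∫(5/(t + 3)) dt + ∫(1/(t**2 + 9)) dt.
Step 4. Evaluate the standard form [assuming t > -3]: now -4*log(t) - 2*log(t - 4) + 5*log(t + 3) + ∫(1/(t**2 + 9)) dt.
Step 5. Evaluate the standard form: now -4*log(t) - 2*log(t - 4) + 5*log(t + 3) + atan(t/3)/3.
Answer: -4*log(t) - 2*log(t - 4) + 5*log(t + 3) + atan(t/3)/3.


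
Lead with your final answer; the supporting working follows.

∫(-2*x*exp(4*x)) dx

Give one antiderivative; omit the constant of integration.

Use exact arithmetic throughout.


The answer is -x*exp(4*x)/2 + exp(4*x)/8.
Step 1. Integrate ∫(-2*x*exp(4*x)) dx by parts with u = x, dv = (-2*exp(4*x)) dx, so v = -exp(4*x)/2: now -x*exp(4*x)/2 + ∫(exp(4*x)/2) dx.
Step 2. Evaluate the standard form: now -x*exp(4*x)/2 + exp(4*x)/8.
Answer: -x*exp(4*x)/2 + exp(4*x)/8.


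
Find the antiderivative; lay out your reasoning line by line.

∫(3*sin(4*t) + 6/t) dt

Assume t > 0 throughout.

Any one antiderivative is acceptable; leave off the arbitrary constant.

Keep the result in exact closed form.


Step 1. Rewrite: now ∫(6/t) dt + ∫(3*sin(4*t)) dt.
Step 2. Evaluate the standard form: now -3*cos(4*t)/4 + ∫(6/t) dt.
Step 3. Evaluate the standard form [assuming t > 0]: now 6*log(t) - 3*cos(4*t)/4.
Answer: 6*log(t) - 3*cos(4*t)/4.


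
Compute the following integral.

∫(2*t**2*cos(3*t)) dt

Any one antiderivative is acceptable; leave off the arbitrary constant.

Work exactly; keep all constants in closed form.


Answer: 2*t**2*sin(3*t)/3 + 4*t*cos(3*t)/9 - 4*sin(3*t)/27.


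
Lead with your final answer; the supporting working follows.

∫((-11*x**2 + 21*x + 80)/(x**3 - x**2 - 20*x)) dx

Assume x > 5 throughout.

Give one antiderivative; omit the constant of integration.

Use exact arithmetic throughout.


The answer is -4*log(x) - 2*log(x - 5) - 5*log(x + 4).
Step 1. Decompose ∫((-11*x**2 + 21*x + 80)/(x**3 - x**2 - 20*x)) dx by partial fractions, (-11*x**2 + 21*x + 80)/(x**3 - x**2 - 20*x) = -5/(x + 4) - 2/(x - 5) - 4/x: now ∫(-4/x) dx + ∫(-2/(x - 5)) dx + ∫(-5/(x + 4)) dx.
Step 2. Evaluate the standard form [assuming x > 0]: now -4*log(x) + ∫(-2/(x - 5)) dx + ∫(-5/(x + 4)) dx.
Step 3. Evaluate the standard form [assuming x > -4]: now -4*log(x) - 5*log(x + 4) + ∫(-2/(x - 5)) dx.
Step 4. Evaluate the standard form [assuming x > 5]: now -4*log(x) - 2*log(x - 5) - 5*log(x + 4).
Answer: -4*log(x) - 2*log(x - 5) - 5*log(x + 4).


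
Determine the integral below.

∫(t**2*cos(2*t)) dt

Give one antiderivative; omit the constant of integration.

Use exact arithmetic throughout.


Answer: t**2*sin(2*t)/2 + t*cos(2*t)/2 - sin(2*t)/4.


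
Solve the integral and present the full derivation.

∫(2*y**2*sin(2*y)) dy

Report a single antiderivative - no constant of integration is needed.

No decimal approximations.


Step 1. Integrate ∫(2*y**2*sin(2*y)) dy by parts with u = y**2, dv = (2*sin(2*y)) dy, so v = -cos(2*y): now -y**2*cos(2*y) + ∫(2*y*cos(2*y)) dy.
Step 2. Integrate ∫(2*y*cos(2*y)) dy by parts with u = y, dv = (2*cos(2*y)) dy, so v = sin(2*y): now -y**2*cos(2*y) + y*sin(2*y) + ∫(-sin(2*y)) dy.
Step 3. Evaluate the standard form: now -y**2*cos(2*y) + y*sin(2*y) + cos(2*y)/2.
Answer: -y**2*cos(2*y) + y*sin(2*y) + cos(2*y)/2.


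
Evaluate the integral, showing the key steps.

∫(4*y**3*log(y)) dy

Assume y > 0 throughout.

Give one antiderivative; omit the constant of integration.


Step 1. Integrate ∫(4*y**3*log(y)) dy by parts with u = log(y), dv = (4*y**3) dy, so v = y**4 [assuming y > 0]: now y**4*log(y) + ∫(-y**3) dy.
Step 2. Evaluate the standard form: now y**4*log(y) - y**4/4.
Answer: y**4*log(y) - y**4/4.


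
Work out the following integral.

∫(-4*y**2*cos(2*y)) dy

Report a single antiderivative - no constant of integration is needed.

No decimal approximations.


Answer: -2*y**2*sin(2*y) - 2*y*cos(2*y) + sin(2*y).


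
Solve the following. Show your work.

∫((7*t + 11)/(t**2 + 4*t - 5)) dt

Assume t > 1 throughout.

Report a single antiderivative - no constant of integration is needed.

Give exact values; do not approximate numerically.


Step 1. Decompose ∫((7*t + 11)/(t**2 + 4*t - 5)) dt by partial fractions, (7*t + 11)/(t**2 + 4*t - 5) = 4/(t + 5) + 3/(t - 1): now ∫(3/(t - 1)) dt + ∫(4/(t + 5)) dt.
Step 2. Evaluate the standard form [assuming t > -5]: now 4*log(t + 5) + ∫(3/(t - 1)) dt.
Step 3. Evaluate the standard form [assuming t > 1]: now 3*log(t - 1) + 4*log(t + 5).
Answer: 3*log(t - 1) + 4*log(t + 5).


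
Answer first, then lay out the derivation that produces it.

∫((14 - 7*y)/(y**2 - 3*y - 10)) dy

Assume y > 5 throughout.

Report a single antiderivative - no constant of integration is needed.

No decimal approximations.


The answer is -3*log(y - 5) - 4*log(y + 2).
Step 1. Decompose ∫((14 - 7*y)/(y**2 - 3*y - 10)) dy by partial fractions, (14 - 7*y)/(y**2 - 3*y - 10) = -4/(y + 2) - 3/(y - 5): now ∫(-3/(y - 5)) dy + ∫(-4/(y + 2)) dy.
Step 2. Evaluate the standard form [assuming y > 5]: now -3*log(y - 5) + ∫(-4/(y + 2)) dy.
Step 3. Evaluate the standard form [assuming y > -2]: now -3*log(y - 5) - 4*log(y + 2).
Answer: -3*log(y - 5) - 4*log(y + 2).


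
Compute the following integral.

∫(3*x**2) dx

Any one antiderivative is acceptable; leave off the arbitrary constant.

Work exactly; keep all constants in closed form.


Answer: x**3.


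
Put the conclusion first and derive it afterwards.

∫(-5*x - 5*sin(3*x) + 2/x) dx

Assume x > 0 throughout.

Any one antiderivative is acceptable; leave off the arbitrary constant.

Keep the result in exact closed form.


The answer is -5*x**2/2 + 2*log(x) + 5*cos(3*x)/3.
Step 1. Rewrite: now ∫(2/x) dx + ∫(-5*x) dx + ∫(-5*sin(3*x)) dx.
Step 2. Evaluate the standard form [assuming x > 0]: now 2*log(x) + ∫(-5*x) dx + ∫(-5*sin(3*x)) dx.
Step 3. Evaluate the standard form: now 2*log(x) + 5*cos(3*x)/3 + ∫(-5*x) dx.
Step 4. Evaluate the standard form: now -5*x**2/2 + 2*log(x) + 5*cos(3*x)/3.
Answer: -5*x**2/2 + 2*log(x) + 5*cos(3*x)/3.
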